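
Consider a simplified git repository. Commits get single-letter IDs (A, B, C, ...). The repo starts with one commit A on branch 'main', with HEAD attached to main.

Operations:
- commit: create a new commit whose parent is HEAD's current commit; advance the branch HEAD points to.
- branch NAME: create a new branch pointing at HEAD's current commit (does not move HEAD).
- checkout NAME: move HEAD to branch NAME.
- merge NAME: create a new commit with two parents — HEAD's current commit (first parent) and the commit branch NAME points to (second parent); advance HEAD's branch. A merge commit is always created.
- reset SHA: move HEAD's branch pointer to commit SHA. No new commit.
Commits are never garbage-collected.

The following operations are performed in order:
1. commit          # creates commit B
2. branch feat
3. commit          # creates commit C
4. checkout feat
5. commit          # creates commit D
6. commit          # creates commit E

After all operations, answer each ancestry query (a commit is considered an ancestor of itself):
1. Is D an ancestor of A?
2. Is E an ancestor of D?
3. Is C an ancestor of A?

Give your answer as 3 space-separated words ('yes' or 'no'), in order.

Answer: no no no

Derivation:
After op 1 (commit): HEAD=main@B [main=B]
After op 2 (branch): HEAD=main@B [feat=B main=B]
After op 3 (commit): HEAD=main@C [feat=B main=C]
After op 4 (checkout): HEAD=feat@B [feat=B main=C]
After op 5 (commit): HEAD=feat@D [feat=D main=C]
After op 6 (commit): HEAD=feat@E [feat=E main=C]
ancestors(A) = {A}; D in? no
ancestors(D) = {A,B,D}; E in? no
ancestors(A) = {A}; C in? no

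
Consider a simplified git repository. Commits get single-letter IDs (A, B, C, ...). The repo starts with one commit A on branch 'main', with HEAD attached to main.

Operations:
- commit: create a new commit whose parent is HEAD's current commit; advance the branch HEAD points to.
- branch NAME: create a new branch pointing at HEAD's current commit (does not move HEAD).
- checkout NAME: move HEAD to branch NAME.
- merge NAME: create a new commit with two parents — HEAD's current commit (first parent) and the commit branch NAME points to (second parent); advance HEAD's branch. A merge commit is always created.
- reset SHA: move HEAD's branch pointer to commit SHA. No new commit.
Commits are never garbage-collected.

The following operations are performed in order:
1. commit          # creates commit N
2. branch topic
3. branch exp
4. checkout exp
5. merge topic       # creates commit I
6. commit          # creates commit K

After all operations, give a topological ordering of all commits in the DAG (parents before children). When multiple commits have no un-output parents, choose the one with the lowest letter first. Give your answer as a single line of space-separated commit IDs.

After op 1 (commit): HEAD=main@N [main=N]
After op 2 (branch): HEAD=main@N [main=N topic=N]
After op 3 (branch): HEAD=main@N [exp=N main=N topic=N]
After op 4 (checkout): HEAD=exp@N [exp=N main=N topic=N]
After op 5 (merge): HEAD=exp@I [exp=I main=N topic=N]
After op 6 (commit): HEAD=exp@K [exp=K main=N topic=N]
commit A: parents=[]
commit I: parents=['N', 'N']
commit K: parents=['I']
commit N: parents=['A']

Answer: A N I K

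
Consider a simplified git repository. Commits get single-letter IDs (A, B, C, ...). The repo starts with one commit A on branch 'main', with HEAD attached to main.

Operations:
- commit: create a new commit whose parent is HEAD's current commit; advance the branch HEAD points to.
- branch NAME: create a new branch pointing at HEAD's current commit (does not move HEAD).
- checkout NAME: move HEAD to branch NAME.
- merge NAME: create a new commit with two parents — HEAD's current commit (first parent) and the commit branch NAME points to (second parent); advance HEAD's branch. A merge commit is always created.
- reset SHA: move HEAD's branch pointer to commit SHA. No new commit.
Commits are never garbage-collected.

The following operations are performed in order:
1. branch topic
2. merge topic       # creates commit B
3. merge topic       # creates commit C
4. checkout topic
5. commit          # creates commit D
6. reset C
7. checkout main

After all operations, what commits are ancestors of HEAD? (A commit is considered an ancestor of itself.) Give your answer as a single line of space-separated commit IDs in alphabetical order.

After op 1 (branch): HEAD=main@A [main=A topic=A]
After op 2 (merge): HEAD=main@B [main=B topic=A]
After op 3 (merge): HEAD=main@C [main=C topic=A]
After op 4 (checkout): HEAD=topic@A [main=C topic=A]
After op 5 (commit): HEAD=topic@D [main=C topic=D]
After op 6 (reset): HEAD=topic@C [main=C topic=C]
After op 7 (checkout): HEAD=main@C [main=C topic=C]

Answer: A B C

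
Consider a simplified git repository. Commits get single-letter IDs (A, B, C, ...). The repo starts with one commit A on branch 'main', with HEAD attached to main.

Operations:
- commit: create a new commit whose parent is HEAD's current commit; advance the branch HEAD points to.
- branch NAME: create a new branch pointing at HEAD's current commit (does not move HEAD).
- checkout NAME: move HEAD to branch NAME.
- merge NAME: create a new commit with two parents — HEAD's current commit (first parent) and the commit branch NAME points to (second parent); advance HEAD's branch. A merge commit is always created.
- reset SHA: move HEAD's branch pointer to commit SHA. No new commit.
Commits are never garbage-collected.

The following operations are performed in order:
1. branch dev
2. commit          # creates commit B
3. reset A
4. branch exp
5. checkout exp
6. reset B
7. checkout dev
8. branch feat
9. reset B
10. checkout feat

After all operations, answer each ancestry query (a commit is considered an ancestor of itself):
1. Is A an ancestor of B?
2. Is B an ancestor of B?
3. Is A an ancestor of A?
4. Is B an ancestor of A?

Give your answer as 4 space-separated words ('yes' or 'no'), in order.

Answer: yes yes yes no

Derivation:
After op 1 (branch): HEAD=main@A [dev=A main=A]
After op 2 (commit): HEAD=main@B [dev=A main=B]
After op 3 (reset): HEAD=main@A [dev=A main=A]
After op 4 (branch): HEAD=main@A [dev=A exp=A main=A]
After op 5 (checkout): HEAD=exp@A [dev=A exp=A main=A]
After op 6 (reset): HEAD=exp@B [dev=A exp=B main=A]
After op 7 (checkout): HEAD=dev@A [dev=A exp=B main=A]
After op 8 (branch): HEAD=dev@A [dev=A exp=B feat=A main=A]
After op 9 (reset): HEAD=dev@B [dev=B exp=B feat=A main=A]
After op 10 (checkout): HEAD=feat@A [dev=B exp=B feat=A main=A]
ancestors(B) = {A,B}; A in? yes
ancestors(B) = {A,B}; B in? yes
ancestors(A) = {A}; A in? yes
ancestors(A) = {A}; B in? no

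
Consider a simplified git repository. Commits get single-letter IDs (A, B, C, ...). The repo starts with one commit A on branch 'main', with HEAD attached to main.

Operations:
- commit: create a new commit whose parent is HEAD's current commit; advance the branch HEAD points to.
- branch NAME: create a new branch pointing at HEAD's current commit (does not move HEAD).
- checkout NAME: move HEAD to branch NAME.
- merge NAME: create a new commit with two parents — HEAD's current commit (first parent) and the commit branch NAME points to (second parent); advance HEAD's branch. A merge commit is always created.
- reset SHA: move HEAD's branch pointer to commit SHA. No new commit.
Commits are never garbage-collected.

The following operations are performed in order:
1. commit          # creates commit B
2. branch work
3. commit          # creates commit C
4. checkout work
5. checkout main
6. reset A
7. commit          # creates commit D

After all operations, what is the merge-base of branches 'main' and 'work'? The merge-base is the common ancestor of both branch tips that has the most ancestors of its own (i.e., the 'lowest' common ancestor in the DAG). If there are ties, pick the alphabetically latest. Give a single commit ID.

After op 1 (commit): HEAD=main@B [main=B]
After op 2 (branch): HEAD=main@B [main=B work=B]
After op 3 (commit): HEAD=main@C [main=C work=B]
After op 4 (checkout): HEAD=work@B [main=C work=B]
After op 5 (checkout): HEAD=main@C [main=C work=B]
After op 6 (reset): HEAD=main@A [main=A work=B]
After op 7 (commit): HEAD=main@D [main=D work=B]
ancestors(main=D): ['A', 'D']
ancestors(work=B): ['A', 'B']
common: ['A']

Answer: A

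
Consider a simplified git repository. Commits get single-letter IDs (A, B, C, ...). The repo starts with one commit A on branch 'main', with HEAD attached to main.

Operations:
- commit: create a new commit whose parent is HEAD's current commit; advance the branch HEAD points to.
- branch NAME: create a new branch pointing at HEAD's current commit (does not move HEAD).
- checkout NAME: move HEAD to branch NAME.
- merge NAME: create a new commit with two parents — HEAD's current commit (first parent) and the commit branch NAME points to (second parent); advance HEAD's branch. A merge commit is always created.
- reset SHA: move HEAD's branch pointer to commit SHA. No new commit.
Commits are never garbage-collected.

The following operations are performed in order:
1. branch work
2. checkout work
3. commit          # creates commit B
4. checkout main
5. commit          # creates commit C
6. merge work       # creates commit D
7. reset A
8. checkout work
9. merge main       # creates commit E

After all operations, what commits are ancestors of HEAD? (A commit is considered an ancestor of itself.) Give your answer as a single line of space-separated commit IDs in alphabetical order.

After op 1 (branch): HEAD=main@A [main=A work=A]
After op 2 (checkout): HEAD=work@A [main=A work=A]
After op 3 (commit): HEAD=work@B [main=A work=B]
After op 4 (checkout): HEAD=main@A [main=A work=B]
After op 5 (commit): HEAD=main@C [main=C work=B]
After op 6 (merge): HEAD=main@D [main=D work=B]
After op 7 (reset): HEAD=main@A [main=A work=B]
After op 8 (checkout): HEAD=work@B [main=A work=B]
After op 9 (merge): HEAD=work@E [main=A work=E]

Answer: A B E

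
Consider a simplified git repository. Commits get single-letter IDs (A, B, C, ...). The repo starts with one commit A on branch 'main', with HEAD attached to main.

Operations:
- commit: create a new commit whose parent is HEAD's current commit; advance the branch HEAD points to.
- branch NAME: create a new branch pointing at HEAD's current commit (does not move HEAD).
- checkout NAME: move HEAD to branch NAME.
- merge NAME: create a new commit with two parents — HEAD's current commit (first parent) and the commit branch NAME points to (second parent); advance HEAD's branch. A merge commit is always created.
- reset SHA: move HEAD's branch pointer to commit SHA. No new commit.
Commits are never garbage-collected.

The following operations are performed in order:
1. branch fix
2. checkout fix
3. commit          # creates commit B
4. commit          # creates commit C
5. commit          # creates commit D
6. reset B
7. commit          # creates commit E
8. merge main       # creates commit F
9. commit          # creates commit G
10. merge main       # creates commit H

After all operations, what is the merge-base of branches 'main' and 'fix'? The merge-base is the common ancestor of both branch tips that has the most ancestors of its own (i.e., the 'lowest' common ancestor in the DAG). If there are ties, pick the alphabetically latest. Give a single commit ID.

After op 1 (branch): HEAD=main@A [fix=A main=A]
After op 2 (checkout): HEAD=fix@A [fix=A main=A]
After op 3 (commit): HEAD=fix@B [fix=B main=A]
After op 4 (commit): HEAD=fix@C [fix=C main=A]
After op 5 (commit): HEAD=fix@D [fix=D main=A]
After op 6 (reset): HEAD=fix@B [fix=B main=A]
After op 7 (commit): HEAD=fix@E [fix=E main=A]
After op 8 (merge): HEAD=fix@F [fix=F main=A]
After op 9 (commit): HEAD=fix@G [fix=G main=A]
After op 10 (merge): HEAD=fix@H [fix=H main=A]
ancestors(main=A): ['A']
ancestors(fix=H): ['A', 'B', 'E', 'F', 'G', 'H']
common: ['A']

Answer: A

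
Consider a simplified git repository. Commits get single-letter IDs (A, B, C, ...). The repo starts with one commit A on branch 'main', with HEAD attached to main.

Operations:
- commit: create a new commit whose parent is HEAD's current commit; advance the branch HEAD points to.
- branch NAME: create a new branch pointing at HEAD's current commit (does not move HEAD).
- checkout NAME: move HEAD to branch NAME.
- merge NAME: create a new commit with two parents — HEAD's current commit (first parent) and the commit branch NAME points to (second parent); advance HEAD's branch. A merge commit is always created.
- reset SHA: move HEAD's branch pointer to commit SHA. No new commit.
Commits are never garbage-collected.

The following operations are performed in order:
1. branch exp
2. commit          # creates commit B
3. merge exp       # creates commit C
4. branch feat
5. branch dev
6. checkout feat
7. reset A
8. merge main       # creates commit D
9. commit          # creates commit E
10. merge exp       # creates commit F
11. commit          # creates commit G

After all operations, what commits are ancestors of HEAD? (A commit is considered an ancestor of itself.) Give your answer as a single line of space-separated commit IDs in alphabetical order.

Answer: A B C D E F G

Derivation:
After op 1 (branch): HEAD=main@A [exp=A main=A]
After op 2 (commit): HEAD=main@B [exp=A main=B]
After op 3 (merge): HEAD=main@C [exp=A main=C]
After op 4 (branch): HEAD=main@C [exp=A feat=C main=C]
After op 5 (branch): HEAD=main@C [dev=C exp=A feat=C main=C]
After op 6 (checkout): HEAD=feat@C [dev=C exp=A feat=C main=C]
After op 7 (reset): HEAD=feat@A [dev=C exp=A feat=A main=C]
After op 8 (merge): HEAD=feat@D [dev=C exp=A feat=D main=C]
After op 9 (commit): HEAD=feat@E [dev=C exp=A feat=E main=C]
After op 10 (merge): HEAD=feat@F [dev=C exp=A feat=F main=C]
After op 11 (commit): HEAD=feat@G [dev=C exp=A feat=G main=C]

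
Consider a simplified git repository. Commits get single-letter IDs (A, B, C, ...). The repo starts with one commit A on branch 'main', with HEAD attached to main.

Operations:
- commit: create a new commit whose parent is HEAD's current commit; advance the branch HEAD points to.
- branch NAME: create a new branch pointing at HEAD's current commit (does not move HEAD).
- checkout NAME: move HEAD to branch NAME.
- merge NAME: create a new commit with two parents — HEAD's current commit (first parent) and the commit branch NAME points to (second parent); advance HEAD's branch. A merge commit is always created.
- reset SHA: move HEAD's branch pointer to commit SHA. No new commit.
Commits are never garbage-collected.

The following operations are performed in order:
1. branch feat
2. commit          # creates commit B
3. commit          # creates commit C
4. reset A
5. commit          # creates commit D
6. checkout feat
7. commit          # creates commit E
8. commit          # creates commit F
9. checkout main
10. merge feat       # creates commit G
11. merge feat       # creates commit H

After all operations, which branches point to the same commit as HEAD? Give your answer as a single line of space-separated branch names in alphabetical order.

Answer: main

Derivation:
After op 1 (branch): HEAD=main@A [feat=A main=A]
After op 2 (commit): HEAD=main@B [feat=A main=B]
After op 3 (commit): HEAD=main@C [feat=A main=C]
After op 4 (reset): HEAD=main@A [feat=A main=A]
After op 5 (commit): HEAD=main@D [feat=A main=D]
After op 6 (checkout): HEAD=feat@A [feat=A main=D]
After op 7 (commit): HEAD=feat@E [feat=E main=D]
After op 8 (commit): HEAD=feat@F [feat=F main=D]
After op 9 (checkout): HEAD=main@D [feat=F main=D]
After op 10 (merge): HEAD=main@G [feat=F main=G]
After op 11 (merge): HEAD=main@H [feat=F main=H]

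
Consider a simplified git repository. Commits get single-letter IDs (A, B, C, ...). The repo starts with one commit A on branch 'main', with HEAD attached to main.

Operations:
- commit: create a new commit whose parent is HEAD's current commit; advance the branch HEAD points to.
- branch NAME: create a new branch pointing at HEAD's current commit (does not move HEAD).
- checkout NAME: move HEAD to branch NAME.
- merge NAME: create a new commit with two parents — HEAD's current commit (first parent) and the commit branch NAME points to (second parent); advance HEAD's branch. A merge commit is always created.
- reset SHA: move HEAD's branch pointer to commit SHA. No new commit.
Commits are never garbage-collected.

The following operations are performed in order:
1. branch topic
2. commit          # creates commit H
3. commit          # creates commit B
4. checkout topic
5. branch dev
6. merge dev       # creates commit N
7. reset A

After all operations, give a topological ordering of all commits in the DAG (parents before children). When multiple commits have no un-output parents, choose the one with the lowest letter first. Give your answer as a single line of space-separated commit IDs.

After op 1 (branch): HEAD=main@A [main=A topic=A]
After op 2 (commit): HEAD=main@H [main=H topic=A]
After op 3 (commit): HEAD=main@B [main=B topic=A]
After op 4 (checkout): HEAD=topic@A [main=B topic=A]
After op 5 (branch): HEAD=topic@A [dev=A main=B topic=A]
After op 6 (merge): HEAD=topic@N [dev=A main=B topic=N]
After op 7 (reset): HEAD=topic@A [dev=A main=B topic=A]
commit A: parents=[]
commit B: parents=['H']
commit H: parents=['A']
commit N: parents=['A', 'A']

Answer: A H B N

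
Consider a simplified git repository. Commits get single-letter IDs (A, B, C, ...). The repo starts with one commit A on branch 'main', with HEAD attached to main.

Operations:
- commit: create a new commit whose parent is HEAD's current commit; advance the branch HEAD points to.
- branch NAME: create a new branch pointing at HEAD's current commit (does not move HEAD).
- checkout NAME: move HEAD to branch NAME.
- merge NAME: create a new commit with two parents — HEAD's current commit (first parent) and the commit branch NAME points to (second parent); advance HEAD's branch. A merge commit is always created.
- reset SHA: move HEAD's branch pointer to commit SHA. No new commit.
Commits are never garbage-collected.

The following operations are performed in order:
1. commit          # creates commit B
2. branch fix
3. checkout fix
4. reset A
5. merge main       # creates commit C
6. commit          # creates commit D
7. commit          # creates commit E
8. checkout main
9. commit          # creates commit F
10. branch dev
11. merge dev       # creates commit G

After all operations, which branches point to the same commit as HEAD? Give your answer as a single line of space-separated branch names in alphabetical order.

Answer: main

Derivation:
After op 1 (commit): HEAD=main@B [main=B]
After op 2 (branch): HEAD=main@B [fix=B main=B]
After op 3 (checkout): HEAD=fix@B [fix=B main=B]
After op 4 (reset): HEAD=fix@A [fix=A main=B]
After op 5 (merge): HEAD=fix@C [fix=C main=B]
After op 6 (commit): HEAD=fix@D [fix=D main=B]
After op 7 (commit): HEAD=fix@E [fix=E main=B]
After op 8 (checkout): HEAD=main@B [fix=E main=B]
After op 9 (commit): HEAD=main@F [fix=E main=F]
After op 10 (branch): HEAD=main@F [dev=F fix=E main=F]
After op 11 (merge): HEAD=main@G [dev=F fix=E main=G]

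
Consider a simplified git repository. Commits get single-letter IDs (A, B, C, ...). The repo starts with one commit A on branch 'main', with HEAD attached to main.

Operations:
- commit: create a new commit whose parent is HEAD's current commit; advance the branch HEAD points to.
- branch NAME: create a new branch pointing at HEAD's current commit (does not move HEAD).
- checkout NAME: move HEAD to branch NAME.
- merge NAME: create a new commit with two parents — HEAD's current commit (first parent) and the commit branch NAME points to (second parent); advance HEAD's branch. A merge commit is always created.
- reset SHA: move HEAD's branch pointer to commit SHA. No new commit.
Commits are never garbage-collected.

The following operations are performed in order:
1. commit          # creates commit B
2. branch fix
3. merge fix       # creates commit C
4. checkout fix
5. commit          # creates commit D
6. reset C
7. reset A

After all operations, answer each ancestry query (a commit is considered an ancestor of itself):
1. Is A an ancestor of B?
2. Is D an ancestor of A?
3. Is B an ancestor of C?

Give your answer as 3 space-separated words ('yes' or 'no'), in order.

Answer: yes no yes

Derivation:
After op 1 (commit): HEAD=main@B [main=B]
After op 2 (branch): HEAD=main@B [fix=B main=B]
After op 3 (merge): HEAD=main@C [fix=B main=C]
After op 4 (checkout): HEAD=fix@B [fix=B main=C]
After op 5 (commit): HEAD=fix@D [fix=D main=C]
After op 6 (reset): HEAD=fix@C [fix=C main=C]
After op 7 (reset): HEAD=fix@A [fix=A main=C]
ancestors(B) = {A,B}; A in? yes
ancestors(A) = {A}; D in? no
ancestors(C) = {A,B,C}; B in? yes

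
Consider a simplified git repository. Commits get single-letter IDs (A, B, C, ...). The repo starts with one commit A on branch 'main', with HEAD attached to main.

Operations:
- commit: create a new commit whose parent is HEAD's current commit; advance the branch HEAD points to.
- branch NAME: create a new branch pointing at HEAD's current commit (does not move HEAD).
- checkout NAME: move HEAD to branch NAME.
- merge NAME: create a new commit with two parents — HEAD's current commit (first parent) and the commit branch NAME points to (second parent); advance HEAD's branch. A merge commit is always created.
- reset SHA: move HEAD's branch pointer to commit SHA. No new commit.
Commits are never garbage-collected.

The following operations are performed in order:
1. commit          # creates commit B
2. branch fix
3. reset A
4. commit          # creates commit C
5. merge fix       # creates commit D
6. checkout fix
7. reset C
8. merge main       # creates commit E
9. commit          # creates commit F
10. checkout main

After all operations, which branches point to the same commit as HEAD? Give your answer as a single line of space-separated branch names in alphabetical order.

Answer: main

Derivation:
After op 1 (commit): HEAD=main@B [main=B]
After op 2 (branch): HEAD=main@B [fix=B main=B]
After op 3 (reset): HEAD=main@A [fix=B main=A]
After op 4 (commit): HEAD=main@C [fix=B main=C]
After op 5 (merge): HEAD=main@D [fix=B main=D]
After op 6 (checkout): HEAD=fix@B [fix=B main=D]
After op 7 (reset): HEAD=fix@C [fix=C main=D]
After op 8 (merge): HEAD=fix@E [fix=E main=D]
After op 9 (commit): HEAD=fix@F [fix=F main=D]
After op 10 (checkout): HEAD=main@D [fix=F main=D]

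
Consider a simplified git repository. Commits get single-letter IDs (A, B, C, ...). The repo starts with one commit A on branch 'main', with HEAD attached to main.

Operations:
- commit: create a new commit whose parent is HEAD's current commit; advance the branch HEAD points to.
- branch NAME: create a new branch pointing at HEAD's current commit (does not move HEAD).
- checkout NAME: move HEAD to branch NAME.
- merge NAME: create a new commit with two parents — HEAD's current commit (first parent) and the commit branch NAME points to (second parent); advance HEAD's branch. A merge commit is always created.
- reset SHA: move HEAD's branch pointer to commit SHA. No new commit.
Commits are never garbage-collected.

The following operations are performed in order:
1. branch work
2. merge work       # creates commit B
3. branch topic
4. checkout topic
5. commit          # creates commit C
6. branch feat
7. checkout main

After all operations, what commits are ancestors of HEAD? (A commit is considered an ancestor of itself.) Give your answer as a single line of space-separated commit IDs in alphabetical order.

After op 1 (branch): HEAD=main@A [main=A work=A]
After op 2 (merge): HEAD=main@B [main=B work=A]
After op 3 (branch): HEAD=main@B [main=B topic=B work=A]
After op 4 (checkout): HEAD=topic@B [main=B topic=B work=A]
After op 5 (commit): HEAD=topic@C [main=B topic=C work=A]
After op 6 (branch): HEAD=topic@C [feat=C main=B topic=C work=A]
After op 7 (checkout): HEAD=main@B [feat=C main=B topic=C work=A]

Answer: A B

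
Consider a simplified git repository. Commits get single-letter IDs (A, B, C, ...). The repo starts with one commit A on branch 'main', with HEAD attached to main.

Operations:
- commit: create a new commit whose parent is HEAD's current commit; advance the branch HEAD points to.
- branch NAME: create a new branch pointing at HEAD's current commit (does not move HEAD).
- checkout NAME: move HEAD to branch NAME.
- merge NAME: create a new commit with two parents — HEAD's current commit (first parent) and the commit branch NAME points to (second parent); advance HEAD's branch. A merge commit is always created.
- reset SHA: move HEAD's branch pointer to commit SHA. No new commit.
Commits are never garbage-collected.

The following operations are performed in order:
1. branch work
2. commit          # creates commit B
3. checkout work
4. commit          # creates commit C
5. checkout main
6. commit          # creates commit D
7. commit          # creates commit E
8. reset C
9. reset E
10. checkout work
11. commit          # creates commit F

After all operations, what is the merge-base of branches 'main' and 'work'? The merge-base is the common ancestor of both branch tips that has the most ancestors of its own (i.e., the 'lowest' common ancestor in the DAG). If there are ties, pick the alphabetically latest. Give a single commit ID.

Answer: A

Derivation:
After op 1 (branch): HEAD=main@A [main=A work=A]
After op 2 (commit): HEAD=main@B [main=B work=A]
After op 3 (checkout): HEAD=work@A [main=B work=A]
After op 4 (commit): HEAD=work@C [main=B work=C]
After op 5 (checkout): HEAD=main@B [main=B work=C]
After op 6 (commit): HEAD=main@D [main=D work=C]
After op 7 (commit): HEAD=main@E [main=E work=C]
After op 8 (reset): HEAD=main@C [main=C work=C]
After op 9 (reset): HEAD=main@E [main=E work=C]
After op 10 (checkout): HEAD=work@C [main=E work=C]
After op 11 (commit): HEAD=work@F [main=E work=F]
ancestors(main=E): ['A', 'B', 'D', 'E']
ancestors(work=F): ['A', 'C', 'F']
common: ['A']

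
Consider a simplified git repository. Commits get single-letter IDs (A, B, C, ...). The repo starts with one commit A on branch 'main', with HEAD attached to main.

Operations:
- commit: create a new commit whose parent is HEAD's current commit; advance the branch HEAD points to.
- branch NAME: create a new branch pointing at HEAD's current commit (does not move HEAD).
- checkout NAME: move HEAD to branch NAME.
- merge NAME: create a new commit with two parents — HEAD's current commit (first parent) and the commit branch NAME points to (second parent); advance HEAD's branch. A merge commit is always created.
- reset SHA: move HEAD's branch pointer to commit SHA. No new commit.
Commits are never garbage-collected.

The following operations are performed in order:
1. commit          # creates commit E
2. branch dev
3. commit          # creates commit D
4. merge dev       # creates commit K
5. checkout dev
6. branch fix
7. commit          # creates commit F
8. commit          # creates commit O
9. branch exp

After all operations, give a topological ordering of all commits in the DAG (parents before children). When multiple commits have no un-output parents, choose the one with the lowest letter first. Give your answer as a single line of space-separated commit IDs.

After op 1 (commit): HEAD=main@E [main=E]
After op 2 (branch): HEAD=main@E [dev=E main=E]
After op 3 (commit): HEAD=main@D [dev=E main=D]
After op 4 (merge): HEAD=main@K [dev=E main=K]
After op 5 (checkout): HEAD=dev@E [dev=E main=K]
After op 6 (branch): HEAD=dev@E [dev=E fix=E main=K]
After op 7 (commit): HEAD=dev@F [dev=F fix=E main=K]
After op 8 (commit): HEAD=dev@O [dev=O fix=E main=K]
After op 9 (branch): HEAD=dev@O [dev=O exp=O fix=E main=K]
commit A: parents=[]
commit D: parents=['E']
commit E: parents=['A']
commit F: parents=['E']
commit K: parents=['D', 'E']
commit O: parents=['F']

Answer: A E D F K O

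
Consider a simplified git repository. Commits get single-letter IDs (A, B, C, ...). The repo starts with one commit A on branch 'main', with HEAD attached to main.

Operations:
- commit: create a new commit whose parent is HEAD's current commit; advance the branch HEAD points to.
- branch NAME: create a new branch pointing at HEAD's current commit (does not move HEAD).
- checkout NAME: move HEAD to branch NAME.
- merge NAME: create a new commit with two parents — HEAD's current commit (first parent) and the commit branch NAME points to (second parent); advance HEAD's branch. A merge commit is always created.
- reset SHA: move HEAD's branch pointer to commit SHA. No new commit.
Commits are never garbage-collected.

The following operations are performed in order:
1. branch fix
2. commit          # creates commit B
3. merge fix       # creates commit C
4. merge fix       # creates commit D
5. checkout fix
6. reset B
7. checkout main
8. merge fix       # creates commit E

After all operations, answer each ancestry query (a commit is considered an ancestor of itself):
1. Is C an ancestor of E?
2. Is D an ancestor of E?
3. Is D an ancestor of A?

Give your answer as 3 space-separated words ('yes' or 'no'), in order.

After op 1 (branch): HEAD=main@A [fix=A main=A]
After op 2 (commit): HEAD=main@B [fix=A main=B]
After op 3 (merge): HEAD=main@C [fix=A main=C]
After op 4 (merge): HEAD=main@D [fix=A main=D]
After op 5 (checkout): HEAD=fix@A [fix=A main=D]
After op 6 (reset): HEAD=fix@B [fix=B main=D]
After op 7 (checkout): HEAD=main@D [fix=B main=D]
After op 8 (merge): HEAD=main@E [fix=B main=E]
ancestors(E) = {A,B,C,D,E}; C in? yes
ancestors(E) = {A,B,C,D,E}; D in? yes
ancestors(A) = {A}; D in? no

Answer: yes yes no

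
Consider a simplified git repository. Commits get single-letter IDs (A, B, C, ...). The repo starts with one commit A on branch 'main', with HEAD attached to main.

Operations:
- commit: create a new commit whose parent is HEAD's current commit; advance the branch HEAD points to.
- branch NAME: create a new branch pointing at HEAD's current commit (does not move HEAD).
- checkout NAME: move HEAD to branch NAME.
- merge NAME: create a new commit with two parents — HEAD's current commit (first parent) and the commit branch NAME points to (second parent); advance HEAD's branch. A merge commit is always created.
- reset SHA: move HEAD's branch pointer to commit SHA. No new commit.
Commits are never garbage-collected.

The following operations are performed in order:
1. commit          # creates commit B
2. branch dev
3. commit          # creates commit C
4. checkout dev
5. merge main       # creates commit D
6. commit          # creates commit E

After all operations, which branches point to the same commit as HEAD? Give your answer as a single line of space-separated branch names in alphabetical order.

Answer: dev

Derivation:
After op 1 (commit): HEAD=main@B [main=B]
After op 2 (branch): HEAD=main@B [dev=B main=B]
After op 3 (commit): HEAD=main@C [dev=B main=C]
After op 4 (checkout): HEAD=dev@B [dev=B main=C]
After op 5 (merge): HEAD=dev@D [dev=D main=C]
After op 6 (commit): HEAD=dev@E [dev=E main=C]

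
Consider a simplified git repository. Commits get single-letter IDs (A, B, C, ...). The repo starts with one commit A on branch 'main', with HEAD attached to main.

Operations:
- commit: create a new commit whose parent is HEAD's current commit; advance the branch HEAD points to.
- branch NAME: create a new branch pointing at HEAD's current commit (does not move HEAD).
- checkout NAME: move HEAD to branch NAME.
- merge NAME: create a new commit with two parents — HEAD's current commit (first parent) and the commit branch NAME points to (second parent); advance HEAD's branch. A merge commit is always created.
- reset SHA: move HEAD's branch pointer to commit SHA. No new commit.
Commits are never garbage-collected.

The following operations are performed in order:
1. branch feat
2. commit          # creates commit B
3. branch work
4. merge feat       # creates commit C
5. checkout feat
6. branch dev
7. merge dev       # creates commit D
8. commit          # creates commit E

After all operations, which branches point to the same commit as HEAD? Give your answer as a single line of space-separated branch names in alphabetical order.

After op 1 (branch): HEAD=main@A [feat=A main=A]
After op 2 (commit): HEAD=main@B [feat=A main=B]
After op 3 (branch): HEAD=main@B [feat=A main=B work=B]
After op 4 (merge): HEAD=main@C [feat=A main=C work=B]
After op 5 (checkout): HEAD=feat@A [feat=A main=C work=B]
After op 6 (branch): HEAD=feat@A [dev=A feat=A main=C work=B]
After op 7 (merge): HEAD=feat@D [dev=A feat=D main=C work=B]
After op 8 (commit): HEAD=feat@E [dev=A feat=E main=C work=B]

Answer: feat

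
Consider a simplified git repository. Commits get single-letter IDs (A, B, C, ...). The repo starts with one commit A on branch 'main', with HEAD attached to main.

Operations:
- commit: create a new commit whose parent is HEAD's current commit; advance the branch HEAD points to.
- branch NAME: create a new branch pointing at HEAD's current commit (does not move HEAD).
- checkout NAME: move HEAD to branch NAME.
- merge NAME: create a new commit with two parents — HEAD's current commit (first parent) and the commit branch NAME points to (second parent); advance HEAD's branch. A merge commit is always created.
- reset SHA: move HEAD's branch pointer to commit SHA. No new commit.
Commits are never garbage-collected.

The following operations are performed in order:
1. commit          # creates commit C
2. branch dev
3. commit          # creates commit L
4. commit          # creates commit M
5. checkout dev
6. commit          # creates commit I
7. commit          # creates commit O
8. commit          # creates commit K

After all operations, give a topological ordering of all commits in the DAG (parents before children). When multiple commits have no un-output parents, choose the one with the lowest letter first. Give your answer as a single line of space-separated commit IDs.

After op 1 (commit): HEAD=main@C [main=C]
After op 2 (branch): HEAD=main@C [dev=C main=C]
After op 3 (commit): HEAD=main@L [dev=C main=L]
After op 4 (commit): HEAD=main@M [dev=C main=M]
After op 5 (checkout): HEAD=dev@C [dev=C main=M]
After op 6 (commit): HEAD=dev@I [dev=I main=M]
After op 7 (commit): HEAD=dev@O [dev=O main=M]
After op 8 (commit): HEAD=dev@K [dev=K main=M]
commit A: parents=[]
commit C: parents=['A']
commit I: parents=['C']
commit K: parents=['O']
commit L: parents=['C']
commit M: parents=['L']
commit O: parents=['I']

Answer: A C I L M O K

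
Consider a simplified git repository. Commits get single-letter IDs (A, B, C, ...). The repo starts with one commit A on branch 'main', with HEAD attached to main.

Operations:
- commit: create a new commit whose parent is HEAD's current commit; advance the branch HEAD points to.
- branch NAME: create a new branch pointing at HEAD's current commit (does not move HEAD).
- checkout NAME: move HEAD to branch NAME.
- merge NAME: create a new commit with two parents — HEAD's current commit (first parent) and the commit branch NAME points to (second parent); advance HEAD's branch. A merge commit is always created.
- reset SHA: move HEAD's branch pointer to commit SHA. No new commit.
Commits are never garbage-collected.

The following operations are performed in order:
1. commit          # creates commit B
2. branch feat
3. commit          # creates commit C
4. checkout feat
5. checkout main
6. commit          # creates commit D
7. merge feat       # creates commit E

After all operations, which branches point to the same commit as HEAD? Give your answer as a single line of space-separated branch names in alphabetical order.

Answer: main

Derivation:
After op 1 (commit): HEAD=main@B [main=B]
After op 2 (branch): HEAD=main@B [feat=B main=B]
After op 3 (commit): HEAD=main@C [feat=B main=C]
After op 4 (checkout): HEAD=feat@B [feat=B main=C]
After op 5 (checkout): HEAD=main@C [feat=B main=C]
After op 6 (commit): HEAD=main@D [feat=B main=D]
After op 7 (merge): HEAD=main@E [feat=B main=E]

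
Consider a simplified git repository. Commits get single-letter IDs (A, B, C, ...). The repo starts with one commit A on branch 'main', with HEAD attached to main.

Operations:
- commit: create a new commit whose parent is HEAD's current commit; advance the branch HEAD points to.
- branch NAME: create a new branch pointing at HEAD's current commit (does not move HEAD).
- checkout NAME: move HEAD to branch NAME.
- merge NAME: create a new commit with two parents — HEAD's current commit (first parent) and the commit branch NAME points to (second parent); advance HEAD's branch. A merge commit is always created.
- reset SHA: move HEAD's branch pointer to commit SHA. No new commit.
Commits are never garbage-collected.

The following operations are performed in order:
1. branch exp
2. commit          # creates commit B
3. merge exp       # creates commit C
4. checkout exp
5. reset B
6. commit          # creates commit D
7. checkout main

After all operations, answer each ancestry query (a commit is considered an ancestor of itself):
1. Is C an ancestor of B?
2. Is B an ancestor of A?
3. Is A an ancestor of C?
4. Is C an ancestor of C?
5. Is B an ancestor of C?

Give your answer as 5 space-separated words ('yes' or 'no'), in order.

After op 1 (branch): HEAD=main@A [exp=A main=A]
After op 2 (commit): HEAD=main@B [exp=A main=B]
After op 3 (merge): HEAD=main@C [exp=A main=C]
After op 4 (checkout): HEAD=exp@A [exp=A main=C]
After op 5 (reset): HEAD=exp@B [exp=B main=C]
After op 6 (commit): HEAD=exp@D [exp=D main=C]
After op 7 (checkout): HEAD=main@C [exp=D main=C]
ancestors(B) = {A,B}; C in? no
ancestors(A) = {A}; B in? no
ancestors(C) = {A,B,C}; A in? yes
ancestors(C) = {A,B,C}; C in? yes
ancestors(C) = {A,B,C}; B in? yes

Answer: no no yes yes yes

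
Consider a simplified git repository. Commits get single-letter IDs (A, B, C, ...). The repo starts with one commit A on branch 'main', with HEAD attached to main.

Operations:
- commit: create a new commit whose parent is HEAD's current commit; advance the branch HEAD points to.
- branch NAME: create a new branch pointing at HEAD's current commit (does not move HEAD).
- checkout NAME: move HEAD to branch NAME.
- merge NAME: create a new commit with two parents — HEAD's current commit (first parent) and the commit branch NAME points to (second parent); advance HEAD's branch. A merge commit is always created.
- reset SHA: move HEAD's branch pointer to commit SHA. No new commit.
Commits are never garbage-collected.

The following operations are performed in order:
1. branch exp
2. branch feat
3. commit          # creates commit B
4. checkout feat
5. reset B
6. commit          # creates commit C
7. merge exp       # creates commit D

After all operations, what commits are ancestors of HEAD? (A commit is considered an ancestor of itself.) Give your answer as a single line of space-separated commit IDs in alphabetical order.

After op 1 (branch): HEAD=main@A [exp=A main=A]
After op 2 (branch): HEAD=main@A [exp=A feat=A main=A]
After op 3 (commit): HEAD=main@B [exp=A feat=A main=B]
After op 4 (checkout): HEAD=feat@A [exp=A feat=A main=B]
After op 5 (reset): HEAD=feat@B [exp=A feat=B main=B]
After op 6 (commit): HEAD=feat@C [exp=A feat=C main=B]
After op 7 (merge): HEAD=feat@D [exp=A feat=D main=B]

Answer: A B C D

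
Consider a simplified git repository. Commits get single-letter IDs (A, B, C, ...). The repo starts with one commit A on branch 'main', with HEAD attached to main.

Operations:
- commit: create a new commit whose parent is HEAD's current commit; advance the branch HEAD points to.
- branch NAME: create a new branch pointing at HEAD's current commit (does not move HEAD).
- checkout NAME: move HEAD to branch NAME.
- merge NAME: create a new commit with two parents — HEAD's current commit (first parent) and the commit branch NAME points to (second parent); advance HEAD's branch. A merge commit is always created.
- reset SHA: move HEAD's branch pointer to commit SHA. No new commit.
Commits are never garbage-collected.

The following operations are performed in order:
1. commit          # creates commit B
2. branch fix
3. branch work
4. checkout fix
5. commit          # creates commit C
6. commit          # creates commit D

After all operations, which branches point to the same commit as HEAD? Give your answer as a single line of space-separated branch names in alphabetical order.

After op 1 (commit): HEAD=main@B [main=B]
After op 2 (branch): HEAD=main@B [fix=B main=B]
After op 3 (branch): HEAD=main@B [fix=B main=B work=B]
After op 4 (checkout): HEAD=fix@B [fix=B main=B work=B]
After op 5 (commit): HEAD=fix@C [fix=C main=B work=B]
After op 6 (commit): HEAD=fix@D [fix=D main=B work=B]

Answer: fix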